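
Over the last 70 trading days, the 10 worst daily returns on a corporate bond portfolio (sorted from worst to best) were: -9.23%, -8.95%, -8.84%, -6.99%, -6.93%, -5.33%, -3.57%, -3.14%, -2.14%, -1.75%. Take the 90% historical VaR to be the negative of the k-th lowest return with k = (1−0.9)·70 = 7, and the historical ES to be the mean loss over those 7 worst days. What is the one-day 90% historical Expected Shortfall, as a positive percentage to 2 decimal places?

The 7 worst returns sum to -49.84%.
ES = −(-49.84%) / 7 = 7.12%.

7.12%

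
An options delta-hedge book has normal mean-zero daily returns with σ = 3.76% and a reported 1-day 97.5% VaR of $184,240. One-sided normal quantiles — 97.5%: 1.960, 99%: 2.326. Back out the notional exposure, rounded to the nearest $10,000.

$2,500,000

VaR as a fraction of value: z·σ = 1.960 × 3.76% = 7.3696%.
Position = $184,240 / 0.073696 = $2,500,000.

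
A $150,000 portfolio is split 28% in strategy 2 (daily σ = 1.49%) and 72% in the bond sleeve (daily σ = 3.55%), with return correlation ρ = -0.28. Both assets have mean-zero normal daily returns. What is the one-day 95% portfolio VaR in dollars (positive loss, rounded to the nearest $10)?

σ_p² = 0.28²·1.49² + 0.72²·3.55² + 2·-0.28·0.28·0.72·1.49·3.55 = 6.1100 (%²).
σ_p = √6.1100 = 2.472%.
At 95%, z = 1.645.
VaR = 1.645 × 2.472% = 4.066%; on $150,000 that is $6,099.

$6,100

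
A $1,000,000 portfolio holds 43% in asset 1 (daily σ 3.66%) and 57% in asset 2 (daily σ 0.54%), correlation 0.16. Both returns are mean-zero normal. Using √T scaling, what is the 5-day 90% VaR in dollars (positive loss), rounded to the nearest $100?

σ_p = √(0.43²·3.66² + 0.57²·0.54² + 2·0.16·0.43·0.57·3.66·0.54) = 1.651%.
σ_{5d} = 1.651% × √5 = 3.692%.
z(90%) = 1.282.
VaR = 1.282 × 3.692% = 4.733%; on $1,000,000 that is $47,330.

$47,300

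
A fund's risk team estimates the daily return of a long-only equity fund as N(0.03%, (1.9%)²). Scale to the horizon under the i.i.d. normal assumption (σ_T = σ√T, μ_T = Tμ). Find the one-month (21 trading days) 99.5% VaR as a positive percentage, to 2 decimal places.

At 99.5%, z = 2.576.
σ_{21d} = 1.9% × √21 = 8.707%; μ_{21d} = 21 × 0.03% = 0.630%.
VaR = −(0.630%) + 2.576 × 8.707% = 21.799%.

21.80%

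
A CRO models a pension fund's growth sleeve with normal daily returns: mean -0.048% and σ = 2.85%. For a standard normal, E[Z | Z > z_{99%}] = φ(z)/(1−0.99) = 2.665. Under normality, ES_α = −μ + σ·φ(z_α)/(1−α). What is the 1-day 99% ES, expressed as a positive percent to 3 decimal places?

7.643%

ES = −(-0.048%) + 2.85% × 2.665 = 7.643%.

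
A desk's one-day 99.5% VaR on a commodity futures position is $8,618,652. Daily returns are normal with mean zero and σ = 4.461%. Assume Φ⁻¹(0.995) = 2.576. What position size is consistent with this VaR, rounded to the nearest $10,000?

$75,000,000

VaR as a fraction of value: z·σ = 2.576 × 4.461% = 11.4915%.
Position = $8,618,652 / 0.114915 = $75,000,000.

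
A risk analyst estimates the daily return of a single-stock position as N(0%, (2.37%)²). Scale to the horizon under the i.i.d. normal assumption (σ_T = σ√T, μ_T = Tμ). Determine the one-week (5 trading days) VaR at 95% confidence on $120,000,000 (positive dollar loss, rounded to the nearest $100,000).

$10,500,000

At 95%, z = 1.645.
σ_{5d} = 2.37% × √5 = 5.299%.
VaR = 1.645 × 5.299% = 8.717%.
On $120,000,000: 0.08717 × $120,000,000 = $10,460,400.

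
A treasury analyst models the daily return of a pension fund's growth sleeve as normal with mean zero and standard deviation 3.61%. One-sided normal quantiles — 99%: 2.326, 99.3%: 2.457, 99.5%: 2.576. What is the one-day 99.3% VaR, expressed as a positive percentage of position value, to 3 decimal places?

VaR = z·σ = 2.457 × 3.61% = 8.870%.

8.870%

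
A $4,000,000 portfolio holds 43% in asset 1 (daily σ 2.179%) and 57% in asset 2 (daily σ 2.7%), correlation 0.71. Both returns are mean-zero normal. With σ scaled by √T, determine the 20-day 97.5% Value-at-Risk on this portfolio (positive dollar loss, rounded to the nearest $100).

σ_p = √(0.43²·2.179² + 0.57²·2.7² + 2·0.71·0.43·0.57·2.179·2.7) = 2.301%.
σ_{20d} = 2.301% × √20 = 10.290%.
z(97.5%) = 1.960.
VaR = 1.960 × 10.290% = 20.168%; on $4,000,000 that is $806,720.

$806,700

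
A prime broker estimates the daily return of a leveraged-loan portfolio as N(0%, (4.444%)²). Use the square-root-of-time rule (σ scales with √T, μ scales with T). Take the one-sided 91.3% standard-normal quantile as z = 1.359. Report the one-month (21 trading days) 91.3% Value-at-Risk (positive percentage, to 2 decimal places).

27.68%

σ_{21d} = 4.444% × √21 = 20.365%.
VaR = 1.359 × 20.365% = 27.676%.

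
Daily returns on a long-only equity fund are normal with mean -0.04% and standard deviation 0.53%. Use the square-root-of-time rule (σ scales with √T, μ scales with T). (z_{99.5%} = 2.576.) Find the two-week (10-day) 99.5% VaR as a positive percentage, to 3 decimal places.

σ_{10d} = 0.53% × √10 = 1.676%; μ_{10d} = 10 × -0.04% = -0.400%.
VaR = −(-0.400%) + 2.576 × 1.676% = 4.717%.

4.717%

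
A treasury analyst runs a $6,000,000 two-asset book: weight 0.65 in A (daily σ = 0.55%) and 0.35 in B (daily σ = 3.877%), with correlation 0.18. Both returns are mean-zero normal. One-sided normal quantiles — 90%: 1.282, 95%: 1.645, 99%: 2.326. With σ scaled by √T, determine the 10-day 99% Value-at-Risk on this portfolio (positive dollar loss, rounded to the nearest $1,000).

$646,000

σ_p = √(0.65²·0.55² + 0.35²·3.877² + 2·0.18·0.65·0.35·0.55·3.877) = 1.464%.
σ_{10d} = 1.464% × √10 = 4.630%.
VaR = 2.326 × 4.630% = 10.769%; on $6,000,000 that is $646,140.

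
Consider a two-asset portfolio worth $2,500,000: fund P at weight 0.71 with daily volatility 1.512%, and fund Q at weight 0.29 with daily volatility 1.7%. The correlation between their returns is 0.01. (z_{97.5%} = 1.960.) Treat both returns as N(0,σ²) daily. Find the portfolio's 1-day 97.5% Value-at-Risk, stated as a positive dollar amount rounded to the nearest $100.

σ_p² = 0.71²·1.512² + 0.29²·1.7² + 2·0.01·0.71·0.29·1.512·1.7 = 1.4061 (%²).
σ_p = √1.4061 = 1.186%.
VaR = 1.960 × 1.186% = 2.325%; on $2,500,000 that is $58,125.

$58,100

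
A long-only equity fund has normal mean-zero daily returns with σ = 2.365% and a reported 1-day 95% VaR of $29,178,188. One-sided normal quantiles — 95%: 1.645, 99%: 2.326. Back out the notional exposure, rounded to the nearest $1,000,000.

VaR as a fraction of value: z·σ = 1.645 × 2.365% = 3.89043%.
Position = $29,178,188 / 0.0389043 = $750,000,013.

$750,000,000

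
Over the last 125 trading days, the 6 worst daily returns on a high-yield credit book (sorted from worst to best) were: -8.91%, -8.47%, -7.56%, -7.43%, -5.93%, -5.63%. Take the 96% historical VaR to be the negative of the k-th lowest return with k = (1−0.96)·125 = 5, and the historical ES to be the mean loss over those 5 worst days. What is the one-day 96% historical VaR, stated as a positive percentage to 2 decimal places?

k = 5; the 5th lowest return is -5.93%, so VaR = 5.93%.

5.93%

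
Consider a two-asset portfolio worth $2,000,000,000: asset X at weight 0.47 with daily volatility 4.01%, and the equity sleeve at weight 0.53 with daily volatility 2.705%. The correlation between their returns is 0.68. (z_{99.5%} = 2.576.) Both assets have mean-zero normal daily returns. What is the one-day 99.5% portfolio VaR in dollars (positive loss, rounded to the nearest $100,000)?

σ_p² = 0.47²·4.01² + 0.53²·2.705² + 2·0.68·0.47·0.53·4.01·2.705 = 9.2822 (%²).
σ_p = √9.2822 = 3.047%.
VaR = 2.576 × 3.047% = 7.849%; on $2,000,000,000 that is $156,980,000.

$157,000,000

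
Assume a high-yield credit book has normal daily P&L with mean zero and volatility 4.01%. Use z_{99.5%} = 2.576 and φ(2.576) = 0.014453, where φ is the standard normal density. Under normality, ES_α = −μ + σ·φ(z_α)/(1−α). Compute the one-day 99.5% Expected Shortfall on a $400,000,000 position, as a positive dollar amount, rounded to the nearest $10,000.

Tail multiplier: φ(z)/(1−α) = 0.014453 / 0.005 = 2.891.
ES = 4.01% × 2.891 = 11.593%.
On $400,000,000: 0.11593 × $400,000,000 = $46,372,000.

$46,370,000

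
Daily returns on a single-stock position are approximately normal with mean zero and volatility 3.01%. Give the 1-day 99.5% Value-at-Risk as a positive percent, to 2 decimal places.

7.75%

At 99.5% one-sided, z = 2.576.
VaR = z·σ = 2.576 × 3.01% = 7.754%.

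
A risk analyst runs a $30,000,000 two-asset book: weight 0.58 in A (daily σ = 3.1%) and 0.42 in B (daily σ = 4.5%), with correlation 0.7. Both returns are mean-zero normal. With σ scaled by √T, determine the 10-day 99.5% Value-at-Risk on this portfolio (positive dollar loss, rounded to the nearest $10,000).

$8,310,000

σ_p = √(0.58²·3.1² + 0.42²·4.5² + 2·0.7·0.58·0.42·3.1·4.5) = 3.400%.
σ_{10d} = 3.400% × √10 = 10.752%.
z(99.5%) = 2.576.
VaR = 2.576 × 10.752% = 27.697%; on $30,000,000 that is $8,309,100.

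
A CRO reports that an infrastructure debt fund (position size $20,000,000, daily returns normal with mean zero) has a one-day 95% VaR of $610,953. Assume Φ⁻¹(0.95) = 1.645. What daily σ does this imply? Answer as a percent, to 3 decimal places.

VaR as a fraction: $610,953 / $20,000,000 = 3.055%.
σ = VaR / z = 3.055% / 1.645 = 1.857%.

1.857%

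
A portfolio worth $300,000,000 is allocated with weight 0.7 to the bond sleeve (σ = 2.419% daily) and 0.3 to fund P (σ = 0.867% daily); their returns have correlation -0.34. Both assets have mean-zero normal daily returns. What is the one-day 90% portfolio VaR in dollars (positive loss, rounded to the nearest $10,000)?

$6,240,000

σ_p² = 0.7²·2.419² + 0.3²·0.867² + 2·-0.34·0.7·0.3·2.419·0.867 = 2.6354 (%²).
σ_p = √2.6354 = 1.623%.
At 90%, z = 1.282.
VaR = 1.282 × 1.623% = 2.081%; on $300,000,000 that is $6,243,000.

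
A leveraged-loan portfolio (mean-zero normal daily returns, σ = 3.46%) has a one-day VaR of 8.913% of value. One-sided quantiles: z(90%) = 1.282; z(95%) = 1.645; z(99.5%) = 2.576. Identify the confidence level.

99.5%

Implied z = VaR/σ = 8.913 / 3.46 = 2.576.
This matches z(99.5%) = 2.576.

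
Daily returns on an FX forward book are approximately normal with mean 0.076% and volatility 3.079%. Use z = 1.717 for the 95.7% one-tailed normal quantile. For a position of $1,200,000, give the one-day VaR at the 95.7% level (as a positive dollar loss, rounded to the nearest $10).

VaR = −μ + z·σ = −(0.076%) + 1.717 × 3.079% = 5.211%.
On $1,200,000: 0.05211 × $1,200,000 = $62,532.

$62,530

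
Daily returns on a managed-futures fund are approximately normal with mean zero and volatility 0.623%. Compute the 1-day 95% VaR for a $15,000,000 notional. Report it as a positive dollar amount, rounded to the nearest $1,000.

At 95% one-sided, z = 1.645.
VaR = z·σ = 1.645 × 0.623% = 1.025%.
On $15,000,000: 0.01025 × $15,000,000 = $153,750.

$154,000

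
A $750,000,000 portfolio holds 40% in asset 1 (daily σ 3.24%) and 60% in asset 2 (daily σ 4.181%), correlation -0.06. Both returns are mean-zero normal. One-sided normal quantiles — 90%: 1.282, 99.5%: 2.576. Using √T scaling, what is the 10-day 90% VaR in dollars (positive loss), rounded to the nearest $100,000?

σ_p = √(0.4²·3.24² + 0.6²·4.181² + 2·-0.06·0.4·0.6·3.24·4.181) = 2.754%.
σ_{10d} = 2.754% × √10 = 8.709%.
VaR = 1.282 × 8.709% = 11.165%; on $750,000,000 that is $83,737,500.

$83,700,000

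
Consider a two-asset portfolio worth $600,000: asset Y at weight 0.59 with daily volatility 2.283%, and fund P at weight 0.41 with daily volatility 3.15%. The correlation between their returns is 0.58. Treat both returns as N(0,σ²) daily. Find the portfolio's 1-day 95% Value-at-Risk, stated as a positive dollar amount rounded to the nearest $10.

$23,150

σ_p² = 0.59²·2.283² + 0.41²·3.15² + 2·0.58·0.59·0.41·2.283·3.15 = 5.5003 (%²).
σ_p = √5.5003 = 2.345%.
At 95%, z = 1.645.
VaR = 1.645 × 2.345% = 3.858%; on $600,000 that is $23,148.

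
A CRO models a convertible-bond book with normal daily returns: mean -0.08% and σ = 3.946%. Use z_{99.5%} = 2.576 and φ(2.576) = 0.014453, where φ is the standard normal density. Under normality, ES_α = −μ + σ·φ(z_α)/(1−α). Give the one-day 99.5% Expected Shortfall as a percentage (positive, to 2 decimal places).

Tail multiplier: φ(z)/(1−α) = 0.014453 / 0.005 = 2.891.
ES = −(-0.08%) + 3.946% × 2.891 = 11.488%.

11.49%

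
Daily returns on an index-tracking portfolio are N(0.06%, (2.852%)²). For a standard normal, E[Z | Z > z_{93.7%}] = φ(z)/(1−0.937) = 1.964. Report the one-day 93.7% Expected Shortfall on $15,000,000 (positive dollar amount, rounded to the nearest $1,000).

$831,000

ES = −(0.06%) + 2.852% × 1.964 = 5.541%.
On $15,000,000: 0.05541 × $15,000,000 = $831,150.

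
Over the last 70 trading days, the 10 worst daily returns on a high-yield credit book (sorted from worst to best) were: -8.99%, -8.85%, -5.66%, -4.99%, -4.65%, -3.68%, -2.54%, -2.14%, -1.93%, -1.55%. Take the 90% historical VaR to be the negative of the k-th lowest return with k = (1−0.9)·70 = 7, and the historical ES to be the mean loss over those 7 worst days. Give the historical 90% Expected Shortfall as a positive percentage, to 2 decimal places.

The 7 worst returns sum to -39.36%.
ES = −(-39.36%) / 7 = 5.6228…% ≈ 5.62%.

5.62%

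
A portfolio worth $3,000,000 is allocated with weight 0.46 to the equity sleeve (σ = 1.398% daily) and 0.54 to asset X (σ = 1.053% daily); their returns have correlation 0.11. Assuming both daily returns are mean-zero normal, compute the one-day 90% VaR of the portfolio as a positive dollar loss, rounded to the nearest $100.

$34,800

σ_p² = 0.46²·1.398² + 0.54²·1.053² + 2·0.11·0.46·0.54·1.398·1.053 = 0.8173 (%²).
σ_p = √0.8173 = 0.904%.
At 90%, z = 1.282.
VaR = 1.282 × 0.904% = 1.159%; on $3,000,000 that is $34,770.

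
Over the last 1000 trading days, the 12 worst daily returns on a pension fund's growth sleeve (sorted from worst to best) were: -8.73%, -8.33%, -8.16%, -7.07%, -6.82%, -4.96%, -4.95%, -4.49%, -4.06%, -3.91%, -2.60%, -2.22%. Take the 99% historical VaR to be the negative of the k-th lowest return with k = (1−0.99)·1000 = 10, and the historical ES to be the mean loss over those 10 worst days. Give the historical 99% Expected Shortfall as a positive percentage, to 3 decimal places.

6.148%

The 10 worst returns sum to -61.48%.
ES = −(-61.48%) / 10 = 6.148%.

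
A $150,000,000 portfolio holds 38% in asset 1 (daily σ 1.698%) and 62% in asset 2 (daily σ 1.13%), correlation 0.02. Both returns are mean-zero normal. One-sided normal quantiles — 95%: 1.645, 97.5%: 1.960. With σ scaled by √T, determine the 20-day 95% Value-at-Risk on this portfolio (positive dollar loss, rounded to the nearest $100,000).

σ_p = √(0.38²·1.698² + 0.62²·1.13² + 2·0.02·0.38·0.62·1.698·1.13) = 0.962%.
σ_{20d} = 0.962% × √20 = 4.302%.
VaR = 1.645 × 4.302% = 7.077%; on $150,000,000 that is $10,615,500.

$10,600,000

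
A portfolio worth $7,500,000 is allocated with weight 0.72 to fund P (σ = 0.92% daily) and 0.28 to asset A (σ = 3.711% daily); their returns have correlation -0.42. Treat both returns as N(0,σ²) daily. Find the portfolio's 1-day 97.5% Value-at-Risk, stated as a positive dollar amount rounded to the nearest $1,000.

$143,000

σ_p² = 0.72²·0.92² + 0.28²·3.711² + 2·-0.42·0.72·0.28·0.92·3.711 = 0.9403 (%²).
σ_p = √0.9403 = 0.970%.
At 97.5%, z = 1.960.
VaR = 1.960 × 0.970% = 1.901%; on $7,500,000 that is $142,575.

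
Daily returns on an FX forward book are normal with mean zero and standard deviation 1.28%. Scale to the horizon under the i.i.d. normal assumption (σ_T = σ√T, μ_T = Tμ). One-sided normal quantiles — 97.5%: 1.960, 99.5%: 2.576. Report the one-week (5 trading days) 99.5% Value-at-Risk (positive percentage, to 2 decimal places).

σ_{5d} = 1.28% × √5 = 2.862%.
VaR = 2.576 × 2.862% = 7.373%.

7.37%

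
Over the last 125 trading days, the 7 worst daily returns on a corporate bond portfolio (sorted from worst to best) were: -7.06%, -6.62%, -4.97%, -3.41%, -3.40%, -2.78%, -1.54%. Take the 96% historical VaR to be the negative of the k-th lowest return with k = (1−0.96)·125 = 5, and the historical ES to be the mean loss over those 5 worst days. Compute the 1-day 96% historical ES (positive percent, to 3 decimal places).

The 5 worst returns sum to -25.46%.
ES = −(-25.46%) / 5 = 5.092%.

5.092%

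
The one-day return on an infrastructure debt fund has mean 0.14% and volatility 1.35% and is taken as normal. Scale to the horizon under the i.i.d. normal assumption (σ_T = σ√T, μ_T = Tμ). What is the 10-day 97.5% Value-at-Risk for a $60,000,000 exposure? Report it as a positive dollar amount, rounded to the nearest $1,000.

At 97.5%, z = 1.960.
σ_{10d} = 1.35% × √10 = 4.269%; μ_{10d} = 10 × 0.14% = 1.400%.
VaR = −(1.400%) + 1.960 × 4.269% = 6.967%.
On $60,000,000: 0.06967 × $60,000,000 = $4,180,200.

$4,180,000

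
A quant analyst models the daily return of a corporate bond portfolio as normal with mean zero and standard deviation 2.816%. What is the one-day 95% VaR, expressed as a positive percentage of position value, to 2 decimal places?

4.63%

At 95% one-sided, z = 1.645.
VaR = z·σ = 1.645 × 2.816% = 4.632%.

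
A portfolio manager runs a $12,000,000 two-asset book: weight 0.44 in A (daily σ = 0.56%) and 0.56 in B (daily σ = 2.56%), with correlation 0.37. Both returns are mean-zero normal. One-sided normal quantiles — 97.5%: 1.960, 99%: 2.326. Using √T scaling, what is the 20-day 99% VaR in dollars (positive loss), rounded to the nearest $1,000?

σ_p = √(0.44²·0.56² + 0.56²·2.56² + 2·0.37·0.44·0.56·0.56·2.56) = 1.542%.
σ_{20d} = 1.542% × √20 = 6.896%.
VaR = 2.326 × 6.896% = 16.040%; on $12,000,000 that is $1,924,800.

$1,925,000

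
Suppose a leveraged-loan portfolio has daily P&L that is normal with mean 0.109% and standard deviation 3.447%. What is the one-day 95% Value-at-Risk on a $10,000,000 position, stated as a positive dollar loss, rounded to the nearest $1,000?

At 95% one-sided, z = 1.645.
VaR = −μ + z·σ = −(0.109%) + 1.645 × 3.447% = 5.561%.
On $10,000,000: 0.05561 × $10,000,000 = $556,100.

$556,000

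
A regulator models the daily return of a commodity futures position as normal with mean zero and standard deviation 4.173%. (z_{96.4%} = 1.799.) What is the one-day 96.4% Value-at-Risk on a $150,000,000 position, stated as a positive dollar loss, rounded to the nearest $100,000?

$11,300,000

VaR = z·σ = 1.799 × 4.173% = 7.507%.
On $150,000,000: 0.07507 × $150,000,000 = $11,260,500.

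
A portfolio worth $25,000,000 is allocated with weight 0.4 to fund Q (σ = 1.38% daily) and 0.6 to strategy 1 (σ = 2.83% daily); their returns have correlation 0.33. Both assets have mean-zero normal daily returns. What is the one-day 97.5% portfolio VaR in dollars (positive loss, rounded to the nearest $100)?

σ_p² = 0.4²·1.38² + 0.6²·2.83² + 2·0.33·0.4·0.6·1.38·2.83 = 3.8065 (%²).
σ_p = √3.8065 = 1.951%.
At 97.5%, z = 1.960.
VaR = 1.960 × 1.951% = 3.824%; on $25,000,000 that is $956,000.

$956,000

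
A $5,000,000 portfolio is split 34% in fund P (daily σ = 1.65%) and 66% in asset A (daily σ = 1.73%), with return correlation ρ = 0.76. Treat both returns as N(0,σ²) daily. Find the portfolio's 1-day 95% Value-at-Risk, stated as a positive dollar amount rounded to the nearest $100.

$132,400

σ_p² = 0.34²·1.65² + 0.66²·1.73² + 2·0.76·0.34·0.66·1.65·1.73 = 2.5921 (%²).
σ_p = √2.5921 = 1.610%.
At 95%, z = 1.645.
VaR = 1.645 × 1.610% = 2.648%; on $5,000,000 that is $132,400.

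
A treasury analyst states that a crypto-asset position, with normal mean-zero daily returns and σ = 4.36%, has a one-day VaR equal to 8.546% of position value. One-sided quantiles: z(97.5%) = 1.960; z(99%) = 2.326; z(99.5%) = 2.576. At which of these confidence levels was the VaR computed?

Implied z = VaR/σ = 8.546 / 4.36 = 1.960.
This matches z(97.5%) = 1.960.

97.5%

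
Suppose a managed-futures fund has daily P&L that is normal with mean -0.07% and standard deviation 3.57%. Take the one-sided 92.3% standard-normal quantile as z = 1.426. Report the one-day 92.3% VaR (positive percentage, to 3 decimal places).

VaR = −μ + z·σ = −(-0.07%) + 1.426 × 3.57% = 5.161%.

5.161%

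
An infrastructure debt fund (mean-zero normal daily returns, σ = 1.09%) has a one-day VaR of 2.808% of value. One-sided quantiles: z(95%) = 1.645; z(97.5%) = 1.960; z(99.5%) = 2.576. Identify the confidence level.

99.5%

Implied z = VaR/σ = 2.808 / 1.09 = 2.576.
This matches z(99.5%) = 2.576.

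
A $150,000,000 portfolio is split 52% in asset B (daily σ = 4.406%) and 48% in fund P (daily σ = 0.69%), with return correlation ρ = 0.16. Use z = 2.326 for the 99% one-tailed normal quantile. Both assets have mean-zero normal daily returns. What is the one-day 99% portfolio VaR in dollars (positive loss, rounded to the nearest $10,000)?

σ_p² = 0.52²·4.406² + 0.48²·0.69² + 2·0.16·0.52·0.48·4.406·0.69 = 5.6017 (%²).
σ_p = √5.6017 = 2.367%.
VaR = 2.326 × 2.367% = 5.506%; on $150,000,000 that is $8,259,000.

$8,260,000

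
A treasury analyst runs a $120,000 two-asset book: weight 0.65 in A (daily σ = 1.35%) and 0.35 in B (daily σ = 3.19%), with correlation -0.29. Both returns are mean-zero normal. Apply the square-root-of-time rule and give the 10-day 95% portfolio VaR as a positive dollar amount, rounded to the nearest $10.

$7,510

σ_p = √(0.65²·1.35² + 0.35²·3.19² + 2·-0.29·0.65·0.35·1.35·3.19) = 1.203%.
σ_{10d} = 1.203% × √10 = 3.804%.
z(95%) = 1.645.
VaR = 1.645 × 3.804% = 6.258%; on $120,000 that is $7,510.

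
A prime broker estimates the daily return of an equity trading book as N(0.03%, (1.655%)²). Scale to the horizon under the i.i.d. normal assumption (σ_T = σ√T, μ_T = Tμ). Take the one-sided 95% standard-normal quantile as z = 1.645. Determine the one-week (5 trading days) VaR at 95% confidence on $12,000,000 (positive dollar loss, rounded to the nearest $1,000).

$713,000

σ_{5d} = 1.655% × √5 = 3.701%; μ_{5d} = 5 × 0.03% = 0.150%.
VaR = −(0.150%) + 1.645 × 3.701% = 5.938%.
On $12,000,000: 0.05938 × $12,000,000 = $712,560.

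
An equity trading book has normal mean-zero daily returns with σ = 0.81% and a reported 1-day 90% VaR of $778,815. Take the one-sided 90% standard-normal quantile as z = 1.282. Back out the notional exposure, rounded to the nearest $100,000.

VaR as a fraction of value: z·σ = 1.282 × 0.81% = 1.03842%.
Position = $778,815 / 0.0103842 = $75,000,000.

$75,000,000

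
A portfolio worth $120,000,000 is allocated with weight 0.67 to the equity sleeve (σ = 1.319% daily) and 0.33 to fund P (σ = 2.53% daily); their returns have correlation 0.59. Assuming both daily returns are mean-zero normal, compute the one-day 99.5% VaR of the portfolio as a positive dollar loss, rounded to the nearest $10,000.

$4,740,000

σ_p² = 0.67²·1.319² + 0.33²·2.53² + 2·0.59·0.67·0.33·1.319·2.53 = 2.3487 (%²).
σ_p = √2.3487 = 1.533%.
At 99.5%, z = 2.576.
VaR = 2.576 × 1.533% = 3.949%; on $120,000,000 that is $4,738,800.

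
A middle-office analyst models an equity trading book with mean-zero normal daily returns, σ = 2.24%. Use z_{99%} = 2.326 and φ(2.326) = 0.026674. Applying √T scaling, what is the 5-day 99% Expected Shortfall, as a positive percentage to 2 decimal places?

σ_{5d} = 2.24% × √5 = 5.009%.
ES multiplier = φ(z)/(1−α) = 0.026674/0.01 = 2.667.
ES = 5.009% × 2.667 = 13.359%.

13.36%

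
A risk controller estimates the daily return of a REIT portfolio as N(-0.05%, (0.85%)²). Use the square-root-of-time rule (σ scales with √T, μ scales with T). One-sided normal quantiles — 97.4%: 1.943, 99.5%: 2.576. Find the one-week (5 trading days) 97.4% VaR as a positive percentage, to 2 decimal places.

3.94%

σ_{5d} = 0.85% × √5 = 1.901%; μ_{5d} = 5 × -0.05% = -0.250%.
VaR = −(-0.250%) + 1.943 × 1.901% = 3.944%.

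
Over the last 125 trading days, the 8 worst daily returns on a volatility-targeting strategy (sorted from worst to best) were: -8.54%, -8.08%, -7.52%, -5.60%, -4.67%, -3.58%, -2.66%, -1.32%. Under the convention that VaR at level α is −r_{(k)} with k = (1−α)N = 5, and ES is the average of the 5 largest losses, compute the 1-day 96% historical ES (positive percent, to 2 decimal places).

The 5 worst returns sum to -34.41%.
ES = −(-34.41%) / 5 = 6.882% ≈ 6.88%.

6.88%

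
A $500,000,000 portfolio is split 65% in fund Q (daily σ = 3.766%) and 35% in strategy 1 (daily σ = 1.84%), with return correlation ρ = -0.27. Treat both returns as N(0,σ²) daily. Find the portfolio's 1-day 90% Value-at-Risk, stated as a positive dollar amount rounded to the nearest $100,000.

σ_p² = 0.65²·3.766² + 0.35²·1.84² + 2·-0.27·0.65·0.35·3.766·1.84 = 5.5557 (%²).
σ_p = √5.5557 = 2.357%.
At 90%, z = 1.282.
VaR = 1.282 × 2.357% = 3.022%; on $500,000,000 that is $15,110,000.

$15,100,000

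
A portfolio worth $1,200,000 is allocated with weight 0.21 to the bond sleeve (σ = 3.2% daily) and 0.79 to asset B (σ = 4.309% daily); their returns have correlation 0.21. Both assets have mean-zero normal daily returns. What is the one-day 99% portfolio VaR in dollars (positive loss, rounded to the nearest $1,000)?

σ_p² = 0.21²·3.2² + 0.79²·4.309² + 2·0.21·0.21·0.79·3.2·4.309 = 13.0003 (%²).
σ_p = √13.0003 = 3.606%.
At 99%, z = 2.326.
VaR = 2.326 × 3.606% = 8.388%; on $1,200,000 that is $100,656.

$101,000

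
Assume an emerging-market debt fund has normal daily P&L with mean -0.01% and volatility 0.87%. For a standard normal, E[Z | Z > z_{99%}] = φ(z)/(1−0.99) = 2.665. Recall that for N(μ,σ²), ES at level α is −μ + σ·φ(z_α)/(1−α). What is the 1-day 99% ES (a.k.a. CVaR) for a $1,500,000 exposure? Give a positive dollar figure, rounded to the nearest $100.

$34,900

ES = −(-0.01%) + 0.87% × 2.665 = 2.329%.
On $1,500,000: 0.02329 × $1,500,000 = $34,935.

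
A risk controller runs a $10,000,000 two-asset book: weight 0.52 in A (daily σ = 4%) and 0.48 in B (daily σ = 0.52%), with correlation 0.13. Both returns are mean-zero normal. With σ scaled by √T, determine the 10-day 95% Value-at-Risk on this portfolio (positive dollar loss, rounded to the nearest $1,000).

σ_p = √(0.52²·4² + 0.48²·0.52² + 2·0.13·0.52·0.48·4·0.52) = 2.127%.
σ_{10d} = 2.127% × √10 = 6.726%.
z(95%) = 1.645.
VaR = 1.645 × 6.726% = 11.064%; on $10,000,000 that is $1,106,400.

$1,106,000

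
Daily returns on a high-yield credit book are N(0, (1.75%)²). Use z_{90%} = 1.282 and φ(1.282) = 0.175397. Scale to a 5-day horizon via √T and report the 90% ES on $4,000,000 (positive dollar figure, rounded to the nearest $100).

$274,500

σ_{5d} = 1.75% × √5 = 3.913%.
ES multiplier = φ(z)/(1−α) = 0.175397/0.1 = 1.754.
ES = 3.913% × 1.754 = 6.863%; on $4,000,000: $274,520.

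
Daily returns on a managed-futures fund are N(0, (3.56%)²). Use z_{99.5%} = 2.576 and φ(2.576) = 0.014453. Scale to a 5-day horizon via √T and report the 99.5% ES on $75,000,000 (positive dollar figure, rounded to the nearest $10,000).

σ_{5d} = 3.56% × √5 = 7.960%.
ES multiplier = φ(z)/(1−α) = 0.014453/0.005 = 2.891.
ES = 7.960% × 2.891 = 23.012%; on $75,000,000: $17,259,000.

$17,260,000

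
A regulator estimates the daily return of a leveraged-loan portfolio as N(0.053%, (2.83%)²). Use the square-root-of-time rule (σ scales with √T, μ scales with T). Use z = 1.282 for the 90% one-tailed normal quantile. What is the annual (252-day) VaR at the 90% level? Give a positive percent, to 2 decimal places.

σ_{252d} = 2.83% × √252 = 44.925%; μ_{252d} = 252 × 0.053% = 13.356%.
VaR = −(13.356%) + 1.282 × 44.925% = 44.238%.

44.24%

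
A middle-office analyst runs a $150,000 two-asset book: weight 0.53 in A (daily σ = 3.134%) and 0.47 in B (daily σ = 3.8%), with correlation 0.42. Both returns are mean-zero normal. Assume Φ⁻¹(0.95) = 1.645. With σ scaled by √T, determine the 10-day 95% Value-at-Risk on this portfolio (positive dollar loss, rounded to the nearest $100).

$22,700

σ_p = √(0.53²·3.134² + 0.47²·3.8² + 2·0.42·0.53·0.47·3.134·3.8) = 2.905%.
σ_{10d} = 2.905% × √10 = 9.186%.
VaR = 1.645 × 9.186% = 15.111%; on $150,000 that is $22,666.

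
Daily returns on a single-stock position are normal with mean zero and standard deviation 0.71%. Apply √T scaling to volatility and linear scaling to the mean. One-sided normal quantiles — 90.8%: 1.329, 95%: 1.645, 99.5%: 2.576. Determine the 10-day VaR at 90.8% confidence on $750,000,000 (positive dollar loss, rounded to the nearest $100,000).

σ_{10d} = 0.71% × √10 = 2.245%.
VaR = 1.329 × 2.245% = 2.984%.
On $750,000,000: 0.02984 × $750,000,000 = $22,380,000.

$22,400,000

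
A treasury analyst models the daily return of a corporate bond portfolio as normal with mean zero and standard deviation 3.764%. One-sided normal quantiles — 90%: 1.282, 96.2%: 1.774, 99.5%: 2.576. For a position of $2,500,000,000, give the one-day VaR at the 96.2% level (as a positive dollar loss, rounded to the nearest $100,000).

$166,900,000

VaR = z·σ = 1.774 × 3.764% = 6.677%.
On $2,500,000,000: 0.06677 × $2,500,000,000 = $166,925,000.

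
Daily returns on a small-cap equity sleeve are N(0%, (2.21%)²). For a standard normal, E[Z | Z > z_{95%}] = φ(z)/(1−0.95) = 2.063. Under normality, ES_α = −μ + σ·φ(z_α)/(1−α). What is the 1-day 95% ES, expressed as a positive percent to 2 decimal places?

ES = 2.21% × 2.063 = 4.559%.

4.56%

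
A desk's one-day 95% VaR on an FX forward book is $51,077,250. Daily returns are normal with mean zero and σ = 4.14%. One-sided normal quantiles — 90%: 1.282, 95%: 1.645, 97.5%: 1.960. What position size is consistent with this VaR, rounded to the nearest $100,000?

VaR as a fraction of value: z·σ = 1.645 × 4.14% = 6.8103%.
Position = $51,077,250 / 0.068103 = $750,000,000.

$750,000,000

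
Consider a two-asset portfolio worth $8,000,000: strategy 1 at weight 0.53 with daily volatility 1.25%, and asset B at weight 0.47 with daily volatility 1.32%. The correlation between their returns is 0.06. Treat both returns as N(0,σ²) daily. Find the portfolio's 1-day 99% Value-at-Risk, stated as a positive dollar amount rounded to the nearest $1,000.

σ_p² = 0.53²·1.25² + 0.47²·1.32² + 2·0.06·0.53·0.47·1.25·1.32 = 0.8731 (%²).
σ_p = √0.8731 = 0.934%.
At 99%, z = 2.326.
VaR = 2.326 × 0.934% = 2.172%; on $8,000,000 that is $173,760.

$174,000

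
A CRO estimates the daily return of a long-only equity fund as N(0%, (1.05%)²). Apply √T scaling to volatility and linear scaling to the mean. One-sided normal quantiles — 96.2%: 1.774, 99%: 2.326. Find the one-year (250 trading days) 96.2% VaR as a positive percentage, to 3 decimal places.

σ_{250d} = 1.05% × √250 = 16.602%.
VaR = 1.774 × 16.602% = 29.452%.

29.452%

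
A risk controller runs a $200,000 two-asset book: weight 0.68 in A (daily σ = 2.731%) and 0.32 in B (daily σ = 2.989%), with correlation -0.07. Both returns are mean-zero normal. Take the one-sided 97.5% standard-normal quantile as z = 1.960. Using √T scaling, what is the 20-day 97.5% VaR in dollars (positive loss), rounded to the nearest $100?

σ_p = √(0.68²·2.731² + 0.32²·2.989² + 2·-0.07·0.68·0.32·2.731·2.989) = 2.029%.
σ_{20d} = 2.029% × √20 = 9.074%.
VaR = 1.960 × 9.074% = 17.785%; on $200,000 that is $35,570.

$35,600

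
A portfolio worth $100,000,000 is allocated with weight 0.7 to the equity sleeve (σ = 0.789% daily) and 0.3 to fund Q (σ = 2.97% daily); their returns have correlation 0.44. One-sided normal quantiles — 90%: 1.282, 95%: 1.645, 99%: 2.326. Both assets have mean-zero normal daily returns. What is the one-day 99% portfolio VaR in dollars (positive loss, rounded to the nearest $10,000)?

σ_p² = 0.7²·0.789² + 0.3²·2.97² + 2·0.44·0.7·0.3·0.789·2.97 = 1.5320 (%²).
σ_p = √1.5320 = 1.238%.
VaR = 2.326 × 1.238% = 2.880%; on $100,000,000 that is $2,880,000.

$2,880,000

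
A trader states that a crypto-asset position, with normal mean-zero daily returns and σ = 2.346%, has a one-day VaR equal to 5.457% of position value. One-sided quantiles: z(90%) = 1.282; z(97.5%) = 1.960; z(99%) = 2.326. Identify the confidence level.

Implied z = VaR/σ = 5.457 / 2.346 = 2.326.
This matches z(99%) = 2.326.

99%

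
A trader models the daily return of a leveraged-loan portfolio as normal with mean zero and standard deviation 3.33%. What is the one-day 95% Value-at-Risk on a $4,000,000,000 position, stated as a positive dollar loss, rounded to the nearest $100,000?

$219,100,000

At 95% one-sided, z = 1.645.
VaR = z·σ = 1.645 × 3.33% = 5.478%.
On $4,000,000,000: 0.05478 × $4,000,000,000 = $219,120,000.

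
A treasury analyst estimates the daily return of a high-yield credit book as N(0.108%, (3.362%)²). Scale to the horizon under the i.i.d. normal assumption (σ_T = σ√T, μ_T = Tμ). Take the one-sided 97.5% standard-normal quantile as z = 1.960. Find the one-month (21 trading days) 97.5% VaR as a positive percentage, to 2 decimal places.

σ_{21d} = 3.362% × √21 = 15.407%; μ_{21d} = 21 × 0.108% = 2.268%.
VaR = −(2.268%) + 1.960 × 15.407% = 27.930%.

27.93%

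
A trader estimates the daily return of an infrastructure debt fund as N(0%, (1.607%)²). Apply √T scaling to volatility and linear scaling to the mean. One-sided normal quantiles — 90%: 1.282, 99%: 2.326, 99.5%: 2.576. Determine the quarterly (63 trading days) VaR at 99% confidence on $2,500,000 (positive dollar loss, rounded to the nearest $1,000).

$742,000

σ_{63d} = 1.607% × √63 = 12.755%.
VaR = 2.326 × 12.755% = 29.668%.
On $2,500,000: 0.29668 × $2,500,000 = $741,700.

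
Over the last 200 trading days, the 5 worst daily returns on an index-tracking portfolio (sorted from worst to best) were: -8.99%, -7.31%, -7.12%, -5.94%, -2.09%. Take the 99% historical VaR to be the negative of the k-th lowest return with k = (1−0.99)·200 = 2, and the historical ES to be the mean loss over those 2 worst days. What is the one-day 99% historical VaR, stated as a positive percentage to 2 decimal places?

k = 2; the 2nd lowest return is -7.31%, so VaR = 7.31%.

7.31%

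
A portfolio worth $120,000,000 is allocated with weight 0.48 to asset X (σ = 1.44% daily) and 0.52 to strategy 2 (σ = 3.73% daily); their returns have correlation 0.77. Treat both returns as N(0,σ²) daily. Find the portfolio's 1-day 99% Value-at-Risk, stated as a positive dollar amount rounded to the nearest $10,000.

$7,010,000

σ_p² = 0.48²·1.44² + 0.52²·3.73² + 2·0.77·0.48·0.52·1.44·3.73 = 6.3044 (%²).
σ_p = √6.3044 = 2.511%.
At 99%, z = 2.326.
VaR = 2.326 × 2.511% = 5.841%; on $120,000,000 that is $7,009,200.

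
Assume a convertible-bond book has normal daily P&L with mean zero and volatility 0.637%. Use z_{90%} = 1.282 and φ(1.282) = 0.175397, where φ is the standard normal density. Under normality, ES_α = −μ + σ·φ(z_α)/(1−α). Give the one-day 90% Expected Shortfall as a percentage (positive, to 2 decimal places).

Tail multiplier: φ(z)/(1−α) = 0.175397 / 0.1 = 1.754.
ES = 0.637% × 1.754 = 1.117%.

1.12%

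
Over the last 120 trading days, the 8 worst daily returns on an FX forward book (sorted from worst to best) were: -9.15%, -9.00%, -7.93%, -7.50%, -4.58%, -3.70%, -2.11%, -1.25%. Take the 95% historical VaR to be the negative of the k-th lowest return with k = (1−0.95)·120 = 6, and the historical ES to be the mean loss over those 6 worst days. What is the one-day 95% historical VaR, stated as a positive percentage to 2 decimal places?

3.70%

k = 6; the 6th lowest return is -3.70%, so VaR = 3.70%.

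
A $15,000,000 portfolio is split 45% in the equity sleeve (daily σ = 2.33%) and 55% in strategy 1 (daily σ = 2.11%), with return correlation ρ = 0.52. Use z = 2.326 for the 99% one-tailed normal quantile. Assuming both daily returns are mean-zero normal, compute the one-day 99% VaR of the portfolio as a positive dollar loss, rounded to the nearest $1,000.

σ_p² = 0.45²·2.33² + 0.55²·2.11² + 2·0.52·0.45·0.55·2.33·2.11 = 3.7116 (%²).
σ_p = √3.7116 = 1.927%.
VaR = 2.326 × 1.927% = 4.482%; on $15,000,000 that is $672,300.

$672,000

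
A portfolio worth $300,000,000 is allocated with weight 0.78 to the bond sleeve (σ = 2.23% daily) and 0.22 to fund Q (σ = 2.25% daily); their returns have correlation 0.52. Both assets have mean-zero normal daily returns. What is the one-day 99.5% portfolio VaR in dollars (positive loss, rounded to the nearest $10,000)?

σ_p² = 0.78²·2.23² + 0.22²·2.25² + 2·0.52·0.78·0.22·2.23·2.25 = 4.1660 (%²).
σ_p = √4.1660 = 2.041%.
At 99.5%, z = 2.576.
VaR = 2.576 × 2.041% = 5.258%; on $300,000,000 that is $15,774,000.

$15,770,000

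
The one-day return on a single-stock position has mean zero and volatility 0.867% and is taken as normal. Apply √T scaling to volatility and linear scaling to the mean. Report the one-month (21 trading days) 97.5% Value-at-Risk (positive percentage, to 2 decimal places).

At 97.5%, z = 1.960.
σ_{21d} = 0.867% × √21 = 3.973%.
VaR = 1.960 × 3.973% = 7.787%.

7.79%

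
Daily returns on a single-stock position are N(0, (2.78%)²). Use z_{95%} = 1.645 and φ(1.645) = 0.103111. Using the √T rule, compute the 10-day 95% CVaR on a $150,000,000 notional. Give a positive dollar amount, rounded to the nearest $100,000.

σ_{10d} = 2.78% × √10 = 8.791%.
ES multiplier = φ(z)/(1−α) = 0.103111/0.05 = 2.062.
ES = 8.791% × 2.062 = 18.127%; on $150,000,000: $27,190,500.

$27,200,000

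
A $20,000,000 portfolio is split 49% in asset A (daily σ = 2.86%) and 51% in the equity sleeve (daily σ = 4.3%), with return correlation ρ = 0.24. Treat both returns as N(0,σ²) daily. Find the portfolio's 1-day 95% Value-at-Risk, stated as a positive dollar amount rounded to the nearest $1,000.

σ_p² = 0.49²·2.86² + 0.51²·4.3² + 2·0.24·0.49·0.51·2.86·4.3 = 8.2483 (%²).
σ_p = √8.2483 = 2.872%.
At 95%, z = 1.645.
VaR = 1.645 × 2.872% = 4.724%; on $20,000,000 that is $944,800.

$945,000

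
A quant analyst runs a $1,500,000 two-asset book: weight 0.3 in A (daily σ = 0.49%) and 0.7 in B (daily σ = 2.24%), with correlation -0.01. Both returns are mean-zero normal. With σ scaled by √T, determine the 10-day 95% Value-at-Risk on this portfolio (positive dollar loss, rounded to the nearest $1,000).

σ_p = √(0.3²·0.49² + 0.7²·2.24² + 2·-0.01·0.3·0.7·0.49·2.24) = 1.573%.
σ_{10d} = 1.573% × √10 = 4.974%.
z(95%) = 1.645.
VaR = 1.645 × 4.974% = 8.182%; on $1,500,000 that is $122,730.

$123,000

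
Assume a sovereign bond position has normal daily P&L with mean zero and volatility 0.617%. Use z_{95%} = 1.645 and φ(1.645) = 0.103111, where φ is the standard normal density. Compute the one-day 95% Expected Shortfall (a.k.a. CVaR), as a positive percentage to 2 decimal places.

1.27%

Tail multiplier: φ(z)/(1−α) = 0.103111 / 0.05 = 2.062.
ES = 0.617% × 2.062 = 1.272%.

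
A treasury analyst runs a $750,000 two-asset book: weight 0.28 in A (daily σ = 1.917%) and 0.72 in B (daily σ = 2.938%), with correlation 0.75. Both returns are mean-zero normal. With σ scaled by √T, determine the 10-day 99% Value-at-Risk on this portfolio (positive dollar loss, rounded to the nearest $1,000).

$140,000

σ_p = √(0.28²·1.917² + 0.72²·2.938² + 2·0.75·0.28·0.72·1.917·2.938) = 2.543%.
σ_{10d} = 2.543% × √10 = 8.042%.
z(99%) = 2.326.
VaR = 2.326 × 8.042% = 18.706%; on $750,000 that is $140,295.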